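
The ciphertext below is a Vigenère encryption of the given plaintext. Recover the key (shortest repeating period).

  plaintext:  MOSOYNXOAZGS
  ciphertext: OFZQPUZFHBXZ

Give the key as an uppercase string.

CRH

  i= 0: O-M =  2 → C
  i= 1: F-O = 17 → R
  i= 2: Z-S =  7 → H
  i= 3: Q-O =  2 → C
  i= 4: P-Y = 17 → R
  i= 5: U-N =  7 → H
  i= 6: Z-X =  2 → C
  i= 7: F-O = 17 → R
  i= 8: H-A =  7 → H
  i= 9: B-Z =  2 → C
  i=10: X-G = 17 → R
  i=11: Z-S =  7 → H
  shifts repeat with period 3: CRH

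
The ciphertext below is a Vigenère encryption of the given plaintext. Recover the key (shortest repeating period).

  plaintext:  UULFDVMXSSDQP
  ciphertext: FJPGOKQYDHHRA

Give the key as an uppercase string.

  i= 0: F-U = 11 → L
  i= 1: J-U = 15 → P
  i= 2: P-L =  4 → E
  i= 3: G-F =  1 → B
  i= 4: O-D = 11 → L
  i= 5: K-V = 15 → P
  i= 6: Q-M =  4 → E
  i= 7: Y-X =  1 → B
  i= 8: D-S = 11 → L
  i= 9: H-S = 15 → P
  i=10: H-D =  4 → E
  i=11: R-Q =  1 → B
  i=12: A-P = 11 → L
  shifts repeat with period 4: LPEB

LPEB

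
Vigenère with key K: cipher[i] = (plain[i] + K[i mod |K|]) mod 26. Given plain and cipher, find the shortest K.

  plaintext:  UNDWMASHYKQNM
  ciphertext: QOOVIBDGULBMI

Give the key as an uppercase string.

WBLZ

  i= 0: Q-U = 22 → W
  i= 1: O-N =  1 → B
  i= 2: O-D = 11 → L
  i= 3: V-W = 25 → Z
  i= 4: I-M = 22 → W
  i= 5: B-A =  1 → B
  i= 6: D-S = 11 → L
  i= 7: G-H = 25 → Z
  i= 8: U-Y = 22 → W
  i= 9: L-K =  1 → B
  i=10: B-Q = 11 → L
  i=11: M-N = 25 → Z
  i=12: I-M = 22 → W
  shifts repeat with period 4: WBLZ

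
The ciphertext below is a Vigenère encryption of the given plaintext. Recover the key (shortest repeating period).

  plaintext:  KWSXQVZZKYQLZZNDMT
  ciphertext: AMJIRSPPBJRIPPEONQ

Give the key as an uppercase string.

  i= 0: A-K = 16 → Q
  i= 1: M-W = 16 → Q
  i= 2: J-S = 17 → R
  i= 3: I-X = 11 → L
  i= 4: R-Q =  1 → B
  i= 5: S-V = 23 → X
  i= 6: P-Z = 16 → Q
  i= 7: P-Z = 16 → Q
  i= 8: B-K = 17 → R
  i= 9: J-Y = 11 → L
  i=10: R-Q =  1 → B
  i=11: I-L = 23 → X
  i=12: P-Z = 16 → Q
  i=13: P-Z = 16 → Q
  i=14: E-N = 17 → R
  i=15: O-D = 11 → L
  i=16: N-M =  1 → B
  i=17: Q-T = 23 → X
  shifts repeat with period 6: QQRLBX

QQRLBX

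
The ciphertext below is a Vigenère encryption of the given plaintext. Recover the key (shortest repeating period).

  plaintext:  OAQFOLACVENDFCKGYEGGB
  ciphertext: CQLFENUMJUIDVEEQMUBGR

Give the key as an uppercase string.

OQVAQCUK

  i= 0: C-O = 14 → O
  i= 1: Q-A = 16 → Q
  i= 2: L-Q = 21 → V
  i= 3: F-F =  0 → A
  i= 4: E-O = 16 → Q
  i= 5: N-L =  2 → C
  i= 6: U-A = 20 → U
  i= 7: M-C = 10 → K
  i= 8: J-V = 14 → O
  i= 9: U-E = 16 → Q
  i=10: I-N = 21 → V
  i=11: D-D =  0 → A
  i=12: V-F = 16 → Q
  i=13: E-C =  2 → C
  i=14: E-K = 20 → U
  i=15: Q-G = 10 → K
  i=16: M-Y = 14 → O
  i=17: U-E = 16 → Q
  i=18: B-G = 21 → V
  i=19: G-G =  0 → A
  i=20: R-B = 16 → Q
  shifts repeat with period 8: OQVAQCUK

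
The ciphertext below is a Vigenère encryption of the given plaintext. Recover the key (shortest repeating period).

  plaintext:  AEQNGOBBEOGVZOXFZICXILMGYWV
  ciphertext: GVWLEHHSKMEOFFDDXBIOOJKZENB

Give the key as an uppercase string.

GRGYYT

  i= 0: G-A =  6 → G
  i= 1: V-E = 17 → R
  i= 2: W-Q =  6 → G
  i= 3: L-N = 24 → Y
  i= 4: E-G = 24 → Y
  i= 5: H-O = 19 → T
  i= 6: H-B =  6 → G
  i= 7: S-B = 17 → R
  i= 8: K-E =  6 → G
  i= 9: M-O = 24 → Y
  i=10: E-G = 24 → Y
  i=11: O-V = 19 → T
  i=12: F-Z =  6 → G
  i=13: F-O = 17 → R
  i=14: D-X =  6 → G
  i=15: D-F = 24 → Y
  i=16: X-Z = 24 → Y
  i=17: B-I = 19 → T
  i=18: I-C =  6 → G
  i=19: O-X = 17 → R
  i=20: O-I =  6 → G
  i=21: J-L = 24 → Y
  i=22: K-M = 24 → Y
  i=23: Z-G = 19 → T
  i=24: E-Y =  6 → G
  i=25: N-W = 17 → R
  i=26: B-V =  6 → G
  shifts repeat with period 6: GRGYYT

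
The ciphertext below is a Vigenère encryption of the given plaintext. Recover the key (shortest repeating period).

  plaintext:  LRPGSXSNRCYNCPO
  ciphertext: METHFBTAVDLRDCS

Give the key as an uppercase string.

  i= 0: M-L =  1 → B
  i= 1: E-R = 13 → N
  i= 2: T-P =  4 → E
  i= 3: H-G =  1 → B
  i= 4: F-S = 13 → N
  i= 5: B-X =  4 → E
  i= 6: T-S =  1 → B
  i= 7: A-N = 13 → N
  i= 8: V-R =  4 → E
  i= 9: D-C =  1 → B
  i=10: L-Y = 13 → N
  i=11: R-N =  4 → E
  i=12: D-C =  1 → B
  i=13: C-P = 13 → N
  i=14: S-O =  4 → E
  shifts repeat with period 3: BNE

BNE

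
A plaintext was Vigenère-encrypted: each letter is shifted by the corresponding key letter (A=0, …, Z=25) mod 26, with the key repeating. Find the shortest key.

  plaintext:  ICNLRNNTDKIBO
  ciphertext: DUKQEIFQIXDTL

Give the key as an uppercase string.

VSXFN

  i= 0: D-I = 21 → V
  i= 1: U-C = 18 → S
  i= 2: K-N = 23 → X
  i= 3: Q-L =  5 → F
  i= 4: E-R = 13 → N
  i= 5: I-N = 21 → V
  i= 6: F-N = 18 → S
  i= 7: Q-T = 23 → X
  i= 8: I-D =  5 → F
  i= 9: X-K = 13 → N
  i=10: D-I = 21 → V
  i=11: T-B = 18 → S
  i=12: L-O = 23 → X
  shifts repeat with period 5: VSXFN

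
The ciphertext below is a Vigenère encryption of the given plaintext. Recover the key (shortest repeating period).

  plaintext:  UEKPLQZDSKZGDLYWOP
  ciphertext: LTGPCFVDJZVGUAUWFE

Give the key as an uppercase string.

RPWA

  i= 0: L-U = 17 → R
  i= 1: T-E = 15 → P
  i= 2: G-K = 22 → W
  i= 3: P-P =  0 → A
  i= 4: C-L = 17 → R
  i= 5: F-Q = 15 → P
  i= 6: V-Z = 22 → W
  i= 7: D-D =  0 → A
  i= 8: J-S = 17 → R
  i= 9: Z-K = 15 → P
  i=10: V-Z = 22 → W
  i=11: G-G =  0 → A
  i=12: U-D = 17 → R
  i=13: A-L = 15 → P
  i=14: U-Y = 22 → W
  i=15: W-W =  0 → A
  i=16: F-O = 17 → R
  i=17: E-P = 15 → P
  shifts repeat with period 4: RPWA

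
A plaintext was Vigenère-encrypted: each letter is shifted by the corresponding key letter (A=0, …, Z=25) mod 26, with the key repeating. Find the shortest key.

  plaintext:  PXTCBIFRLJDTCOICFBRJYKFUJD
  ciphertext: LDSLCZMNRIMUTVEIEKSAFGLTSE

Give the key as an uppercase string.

  i= 0: L-P = 22 → W
  i= 1: D-X =  6 → G
  i= 2: S-T = 25 → Z
  i= 3: L-C =  9 → J
  i= 4: C-B =  1 → B
  i= 5: Z-I = 17 → R
  i= 6: M-F =  7 → H
  i= 7: N-R = 22 → W
  i= 8: R-L =  6 → G
  i= 9: I-J = 25 → Z
  i=10: M-D =  9 → J
  i=11: U-T =  1 → B
  i=12: T-C = 17 → R
  i=13: V-O =  7 → H
  i=14: E-I = 22 → W
  i=15: I-C =  6 → G
  i=16: E-F = 25 → Z
  i=17: K-B =  9 → J
  i=18: S-R =  1 → B
  i=19: A-J = 17 → R
  i=20: F-Y =  7 → H
  i=21: G-K = 22 → W
  i=22: L-F =  6 → G
  i=23: T-U = 25 → Z
  i=24: S-J =  9 → J
  i=25: E-D =  1 → B
  shifts repeat with period 7: WGZJBRH

WGZJBRH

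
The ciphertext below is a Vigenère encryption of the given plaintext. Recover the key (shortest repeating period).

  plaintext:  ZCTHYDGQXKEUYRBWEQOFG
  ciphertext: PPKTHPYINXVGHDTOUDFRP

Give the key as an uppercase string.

  i= 0: P-Z = 16 → Q
  i= 1: P-C = 13 → N
  i= 2: K-T = 17 → R
  i= 3: T-H = 12 → M
  i= 4: H-Y =  9 → J
  i= 5: P-D = 12 → M
  i= 6: Y-G = 18 → S
  i= 7: I-Q = 18 → S
  i= 8: N-X = 16 → Q
  i= 9: X-K = 13 → N
  i=10: V-E = 17 → R
  i=11: G-U = 12 → M
  i=12: H-Y =  9 → J
  i=13: D-R = 12 → M
  i=14: T-B = 18 → S
  i=15: O-W = 18 → S
  i=16: U-E = 16 → Q
  i=17: D-Q = 13 → N
  i=18: F-O = 17 → R
  i=19: R-F = 12 → M
  i=20: P-G =  9 → J
  shifts repeat with period 8: QNRMJMSS

QNRMJMSS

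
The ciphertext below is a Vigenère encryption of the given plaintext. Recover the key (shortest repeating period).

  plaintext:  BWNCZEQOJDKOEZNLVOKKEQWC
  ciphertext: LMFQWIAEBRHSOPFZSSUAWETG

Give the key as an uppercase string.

  i= 0: L-B = 10 → K
  i= 1: M-W = 16 → Q
  i= 2: F-N = 18 → S
  i= 3: Q-C = 14 → O
  i= 4: W-Z = 23 → X
  i= 5: I-E =  4 → E
  i= 6: A-Q = 10 → K
  i= 7: E-O = 16 → Q
  i= 8: B-J = 18 → S
  i= 9: R-D = 14 → O
  i=10: H-K = 23 → X
  i=11: S-O =  4 → E
  i=12: O-E = 10 → K
  i=13: P-Z = 16 → Q
  i=14: F-N = 18 → S
  i=15: Z-L = 14 → O
  i=16: S-V = 23 → X
  i=17: S-O =  4 → E
  i=18: U-K = 10 → K
  i=19: A-K = 16 → Q
  i=20: W-E = 18 → S
  i=21: E-Q = 14 → O
  i=22: T-W = 23 → X
  i=23: G-C =  4 → E
  shifts repeat with period 6: KQSOXE

KQSOXE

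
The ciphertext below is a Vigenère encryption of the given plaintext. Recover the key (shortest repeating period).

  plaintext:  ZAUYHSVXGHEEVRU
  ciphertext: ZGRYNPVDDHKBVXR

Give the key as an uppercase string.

AGX

  i= 0: Z-Z =  0 → A
  i= 1: G-A =  6 → G
  i= 2: R-U = 23 → X
  i= 3: Y-Y =  0 → A
  i= 4: N-H =  6 → G
  i= 5: P-S = 23 → X
  i= 6: V-V =  0 → A
  i= 7: D-X =  6 → G
  i= 8: D-G = 23 → X
  i= 9: H-H =  0 → A
  i=10: K-E =  6 → G
  i=11: B-E = 23 → X
  i=12: V-V =  0 → A
  i=13: X-R =  6 → G
  i=14: R-U = 23 → X
  shifts repeat with period 3: AGX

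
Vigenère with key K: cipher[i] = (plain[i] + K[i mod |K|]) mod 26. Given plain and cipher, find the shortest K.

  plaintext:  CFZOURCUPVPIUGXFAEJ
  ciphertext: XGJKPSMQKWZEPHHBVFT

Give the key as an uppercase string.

  i= 0: X-C = 21 → V
  i= 1: G-F =  1 → B
  i= 2: J-Z = 10 → K
  i= 3: K-O = 22 → W
  i= 4: P-U = 21 → V
  i= 5: S-R =  1 → B
  i= 6: M-C = 10 → K
  i= 7: Q-U = 22 → W
  i= 8: K-P = 21 → V
  i= 9: W-V =  1 → B
  i=10: Z-P = 10 → K
  i=11: E-I = 22 → W
  i=12: P-U = 21 → V
  i=13: H-G =  1 → B
  i=14: H-X = 10 → K
  i=15: B-F = 22 → W
  i=16: V-A = 21 → V
  i=17: F-E =  1 → B
  i=18: T-J = 10 → K
  shifts repeat with period 4: VBKW

VBKW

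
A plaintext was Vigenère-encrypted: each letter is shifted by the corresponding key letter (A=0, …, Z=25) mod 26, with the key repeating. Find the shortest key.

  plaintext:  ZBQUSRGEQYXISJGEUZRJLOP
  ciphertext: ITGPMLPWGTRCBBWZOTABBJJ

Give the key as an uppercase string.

  i= 0: I-Z =  9 → J
  i= 1: T-B = 18 → S
  i= 2: G-Q = 16 → Q
  i= 3: P-U = 21 → V
  i= 4: M-S = 20 → U
  i= 5: L-R = 20 → U
  i= 6: P-G =  9 → J
  i= 7: W-E = 18 → S
  i= 8: G-Q = 16 → Q
  i= 9: T-Y = 21 → V
  i=10: R-X = 20 → U
  i=11: C-I = 20 → U
  i=12: B-S =  9 → J
  i=13: B-J = 18 → S
  i=14: W-G = 16 → Q
  i=15: Z-E = 21 → V
  i=16: O-U = 20 → U
  i=17: T-Z = 20 → U
  i=18: A-R =  9 → J
  i=19: B-J = 18 → S
  i=20: B-L = 16 → Q
  i=21: J-O = 21 → V
  i=22: J-P = 20 → U
  shifts repeat with period 6: JSQVUU

JSQVUU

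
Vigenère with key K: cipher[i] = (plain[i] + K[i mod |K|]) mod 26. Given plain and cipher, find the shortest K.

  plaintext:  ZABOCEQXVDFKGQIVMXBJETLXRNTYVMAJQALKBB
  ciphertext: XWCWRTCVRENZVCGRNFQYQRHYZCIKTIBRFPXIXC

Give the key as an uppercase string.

YWBIPPM

  i= 0: X-Z = 24 → Y
  i= 1: W-A = 22 → W
  i= 2: C-B =  1 → B
  i= 3: W-O =  8 → I
  i= 4: R-C = 15 → P
  i= 5: T-E = 15 → P
  i= 6: C-Q = 12 → M
  i= 7: V-X = 24 → Y
  i= 8: R-V = 22 → W
  i= 9: E-D =  1 → B
  i=10: N-F =  8 → I
  i=11: Z-K = 15 → P
  i=12: V-G = 15 → P
  i=13: C-Q = 12 → M
  i=14: G-I = 24 → Y
  i=15: R-V = 22 → W
  i=16: N-M =  1 → B
  i=17: F-X =  8 → I
  i=18: Q-B = 15 → P
  i=19: Y-J = 15 → P
  i=20: Q-E = 12 → M
  i=21: R-T = 24 → Y
  i=22: H-L = 22 → W
  i=23: Y-X =  1 → B
  i=24: Z-R =  8 → I
  i=25: C-N = 15 → P
  i=26: I-T = 15 → P
  i=27: K-Y = 12 → M
  i=28: T-V = 24 → Y
  i=29: I-M = 22 → W
  i=30: B-A =  1 → B
  i=31: R-J =  8 → I
  i=32: F-Q = 15 → P
  i=33: P-A = 15 → P
  i=34: X-L = 12 → M
  i=35: I-K = 24 → Y
  i=36: X-B = 22 → W
  i=37: C-B =  1 → B
  shifts repeat with period 7: YWBIPPM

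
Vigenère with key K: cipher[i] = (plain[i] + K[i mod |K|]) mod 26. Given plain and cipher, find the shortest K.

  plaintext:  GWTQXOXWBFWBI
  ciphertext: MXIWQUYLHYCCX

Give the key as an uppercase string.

  i= 0: M-G =  6 → G
  i= 1: X-W =  1 → B
  i= 2: I-T = 15 → P
  i= 3: W-Q =  6 → G
  i= 4: Q-X = 19 → T
  i= 5: U-O =  6 → G
  i= 6: Y-X =  1 → B
  i= 7: L-W = 15 → P
  i= 8: H-B =  6 → G
  i= 9: Y-F = 19 → T
  i=10: C-W =  6 → G
  i=11: C-B =  1 → B
  i=12: X-I = 15 → P
  shifts repeat with period 5: GBPGT

GBPGT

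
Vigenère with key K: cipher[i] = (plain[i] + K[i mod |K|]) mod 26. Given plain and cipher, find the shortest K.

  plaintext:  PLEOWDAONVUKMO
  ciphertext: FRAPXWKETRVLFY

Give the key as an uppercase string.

  i= 0: F-P = 16 → Q
  i= 1: R-L =  6 → G
  i= 2: A-E = 22 → W
  i= 3: P-O =  1 → B
  i= 4: X-W =  1 → B
  i= 5: W-D = 19 → T
  i= 6: K-A = 10 → K
  i= 7: E-O = 16 → Q
  i= 8: T-N =  6 → G
  i= 9: R-V = 22 → W
  i=10: V-U =  1 → B
  i=11: L-K =  1 → B
  i=12: F-M = 19 → T
  i=13: Y-O = 10 → K
  shifts repeat with period 7: QGWBBTK

QGWBBTK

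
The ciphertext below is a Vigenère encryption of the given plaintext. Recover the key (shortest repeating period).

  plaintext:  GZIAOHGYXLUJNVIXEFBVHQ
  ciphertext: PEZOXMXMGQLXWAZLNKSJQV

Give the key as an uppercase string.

  i= 0: P-G =  9 → J
  i= 1: E-Z =  5 → F
  i= 2: Z-I = 17 → R
  i= 3: O-A = 14 → O
  i= 4: X-O =  9 → J
  i= 5: M-H =  5 → F
  i= 6: X-G = 17 → R
  i= 7: M-Y = 14 → O
  i= 8: G-X =  9 → J
  i= 9: Q-L =  5 → F
  i=10: L-U = 17 → R
  i=11: X-J = 14 → O
  i=12: W-N =  9 → J
  i=13: A-V =  5 → F
  i=14: Z-I = 17 → R
  i=15: L-X = 14 → O
  i=16: N-E =  9 → J
  i=17: K-F =  5 → F
  i=18: S-B = 17 → R
  i=19: J-V = 14 → O
  i=20: Q-H =  9 → J
  i=21: V-Q =  5 → F
  shifts repeat with period 4: JFRO

JFRO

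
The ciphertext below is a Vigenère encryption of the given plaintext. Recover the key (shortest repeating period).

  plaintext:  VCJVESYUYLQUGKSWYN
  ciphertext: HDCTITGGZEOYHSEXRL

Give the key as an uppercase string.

MBTYEBI

  i= 0: H-V = 12 → M
  i= 1: D-C =  1 → B
  i= 2: C-J = 19 → T
  i= 3: T-V = 24 → Y
  i= 4: I-E =  4 → E
  i= 5: T-S =  1 → B
  i= 6: G-Y =  8 → I
  i= 7: G-U = 12 → M
  i= 8: Z-Y =  1 → B
  i= 9: E-L = 19 → T
  i=10: O-Q = 24 → Y
  i=11: Y-U =  4 → E
  i=12: H-G =  1 → B
  i=13: S-K =  8 → I
  i=14: E-S = 12 → M
  i=15: X-W =  1 → B
  i=16: R-Y = 19 → T
  i=17: L-N = 24 → Y
  shifts repeat with period 7: MBTYEBI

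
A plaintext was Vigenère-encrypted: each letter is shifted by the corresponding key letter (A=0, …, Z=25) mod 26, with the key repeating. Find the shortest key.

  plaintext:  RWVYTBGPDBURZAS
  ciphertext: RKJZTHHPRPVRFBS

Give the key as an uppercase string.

  i= 0: R-R =  0 → A
  i= 1: K-W = 14 → O
  i= 2: J-V = 14 → O
  i= 3: Z-Y =  1 → B
  i= 4: T-T =  0 → A
  i= 5: H-B =  6 → G
  i= 6: H-G =  1 → B
  i= 7: P-P =  0 → A
  i= 8: R-D = 14 → O
  i= 9: P-B = 14 → O
  i=10: V-U =  1 → B
  i=11: R-R =  0 → A
  i=12: F-Z =  6 → G
  i=13: B-A =  1 → B
  i=14: S-S =  0 → A
  shifts repeat with period 7: AOOBAGB

AOOBAGB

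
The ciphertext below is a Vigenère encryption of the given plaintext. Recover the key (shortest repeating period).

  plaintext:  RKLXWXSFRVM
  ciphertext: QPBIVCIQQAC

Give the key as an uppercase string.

ZFQL

  i= 0: Q-R = 25 → Z
  i= 1: P-K =  5 → F
  i= 2: B-L = 16 → Q
  i= 3: I-X = 11 → L
  i= 4: V-W = 25 → Z
  i= 5: C-X =  5 → F
  i= 6: I-S = 16 → Q
  i= 7: Q-F = 11 → L
  i= 8: Q-R = 25 → Z
  i= 9: A-V =  5 → F
  i=10: C-M = 16 → Q
  shifts repeat with period 4: ZFQL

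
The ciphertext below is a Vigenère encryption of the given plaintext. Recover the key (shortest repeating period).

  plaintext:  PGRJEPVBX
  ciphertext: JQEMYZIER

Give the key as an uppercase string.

UKND

  i= 0: J-P = 20 → U
  i= 1: Q-G = 10 → K
  i= 2: E-R = 13 → N
  i= 3: M-J =  3 → D
  i= 4: Y-E = 20 → U
  i= 5: Z-P = 10 → K
  i= 6: I-V = 13 → N
  i= 7: E-B =  3 → D
  i= 8: R-X = 20 → U
  shifts repeat with period 4: UKND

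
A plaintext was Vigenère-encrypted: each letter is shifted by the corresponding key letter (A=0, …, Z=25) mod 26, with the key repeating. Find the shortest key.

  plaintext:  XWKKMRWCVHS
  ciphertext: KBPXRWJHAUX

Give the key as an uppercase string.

NFF

  i= 0: K-X = 13 → N
  i= 1: B-W =  5 → F
  i= 2: P-K =  5 → F
  i= 3: X-K = 13 → N
  i= 4: R-M =  5 → F
  i= 5: W-R =  5 → F
  i= 6: J-W = 13 → N
  i= 7: H-C =  5 → F
  i= 8: A-V =  5 → F
  i= 9: U-H = 13 → N
  i=10: X-S =  5 → F
  shifts repeat with period 3: NFF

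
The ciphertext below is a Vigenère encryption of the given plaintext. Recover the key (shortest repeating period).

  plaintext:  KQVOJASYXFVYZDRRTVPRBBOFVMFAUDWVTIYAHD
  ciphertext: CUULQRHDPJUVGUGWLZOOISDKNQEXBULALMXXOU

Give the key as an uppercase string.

SEZXHRPF

  i= 0: C-K = 18 → S
  i= 1: U-Q =  4 → E
  i= 2: U-V = 25 → Z
  i= 3: L-O = 23 → X
  i= 4: Q-J =  7 → H
  i= 5: R-A = 17 → R
  i= 6: H-S = 15 → P
  i= 7: D-Y =  5 → F
  i= 8: P-X = 18 → S
  i= 9: J-F =  4 → E
  i=10: U-V = 25 → Z
  i=11: V-Y = 23 → X
  i=12: G-Z =  7 → H
  i=13: U-D = 17 → R
  i=14: G-R = 15 → P
  i=15: W-R =  5 → F
  i=16: L-T = 18 → S
  i=17: Z-V =  4 → E
  i=18: O-P = 25 → Z
  i=19: O-R = 23 → X
  i=20: I-B =  7 → H
  i=21: S-B = 17 → R
  i=22: D-O = 15 → P
  i=23: K-F =  5 → F
  i=24: N-V = 18 → S
  i=25: Q-M =  4 → E
  i=26: E-F = 25 → Z
  i=27: X-A = 23 → X
  i=28: B-U =  7 → H
  i=29: U-D = 17 → R
  i=30: L-W = 15 → P
  i=31: A-V =  5 → F
  i=32: L-T = 18 → S
  i=33: M-I =  4 → E
  i=34: X-Y = 25 → Z
  i=35: X-A = 23 → X
  i=36: O-H =  7 → H
  i=37: U-D = 17 → R
  shifts repeat with period 8: SEZXHRPF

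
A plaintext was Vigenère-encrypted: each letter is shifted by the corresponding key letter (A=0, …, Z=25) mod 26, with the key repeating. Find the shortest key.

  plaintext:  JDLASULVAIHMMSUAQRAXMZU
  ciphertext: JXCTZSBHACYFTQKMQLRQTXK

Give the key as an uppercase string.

AURTHYQM

  i= 0: J-J =  0 → A
  i= 1: X-D = 20 → U
  i= 2: C-L = 17 → R
  i= 3: T-A = 19 → T
  i= 4: Z-S =  7 → H
  i= 5: S-U = 24 → Y
  i= 6: B-L = 16 → Q
  i= 7: H-V = 12 → M
  i= 8: A-A =  0 → A
  i= 9: C-I = 20 → U
  i=10: Y-H = 17 → R
  i=11: F-M = 19 → T
  i=12: T-M =  7 → H
  i=13: Q-S = 24 → Y
  i=14: K-U = 16 → Q
  i=15: M-A = 12 → M
  i=16: Q-Q =  0 → A
  i=17: L-R = 20 → U
  i=18: R-A = 17 → R
  i=19: Q-X = 19 → T
  i=20: T-M =  7 → H
  i=21: X-Z = 24 → Y
  i=22: K-U = 16 → Q
  shifts repeat with period 8: AURTHYQM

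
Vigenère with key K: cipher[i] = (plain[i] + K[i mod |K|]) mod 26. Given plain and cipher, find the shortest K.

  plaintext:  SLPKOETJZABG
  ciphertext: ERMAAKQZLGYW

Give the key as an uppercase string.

MGXQ

  i= 0: E-S = 12 → M
  i= 1: R-L =  6 → G
  i= 2: M-P = 23 → X
  i= 3: A-K = 16 → Q
  i= 4: A-O = 12 → M
  i= 5: K-E =  6 → G
  i= 6: Q-T = 23 → X
  i= 7: Z-J = 16 → Q
  i= 8: L-Z = 12 → M
  i= 9: G-A =  6 → G
  i=10: Y-B = 23 → X
  i=11: W-G = 16 → Q
  shifts repeat with period 4: MGXQ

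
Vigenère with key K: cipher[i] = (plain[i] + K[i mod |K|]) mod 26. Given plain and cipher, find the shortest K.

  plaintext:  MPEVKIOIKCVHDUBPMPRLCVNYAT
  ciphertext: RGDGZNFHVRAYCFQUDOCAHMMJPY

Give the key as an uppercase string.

  i= 0: R-M =  5 → F
  i= 1: G-P = 17 → R
  i= 2: D-E = 25 → Z
  i= 3: G-V = 11 → L
  i= 4: Z-K = 15 → P
  i= 5: N-I =  5 → F
  i= 6: F-O = 17 → R
  i= 7: H-I = 25 → Z
  i= 8: V-K = 11 → L
  i= 9: R-C = 15 → P
  i=10: A-V =  5 → F
  i=11: Y-H = 17 → R
  i=12: C-D = 25 → Z
  i=13: F-U = 11 → L
  i=14: Q-B = 15 → P
  i=15: U-P =  5 → F
  i=16: D-M = 17 → R
  i=17: O-P = 25 → Z
  i=18: C-R = 11 → L
  i=19: A-L = 15 → P
  i=20: H-C =  5 → F
  i=21: M-V = 17 → R
  i=22: M-N = 25 → Z
  i=23: J-Y = 11 → L
  i=24: P-A = 15 → P
  i=25: Y-T =  5 → F
  shifts repeat with period 5: FRZLP

FRZLP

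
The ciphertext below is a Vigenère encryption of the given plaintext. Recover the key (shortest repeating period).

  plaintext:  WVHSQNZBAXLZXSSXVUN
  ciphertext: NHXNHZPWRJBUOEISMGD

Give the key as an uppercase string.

  i= 0: N-W = 17 → R
  i= 1: H-V = 12 → M
  i= 2: X-H = 16 → Q
  i= 3: N-S = 21 → V
  i= 4: H-Q = 17 → R
  i= 5: Z-N = 12 → M
  i= 6: P-Z = 16 → Q
  i= 7: W-B = 21 → V
  i= 8: R-A = 17 → R
  i= 9: J-X = 12 → M
  i=10: B-L = 16 → Q
  i=11: U-Z = 21 → V
  i=12: O-X = 17 → R
  i=13: E-S = 12 → M
  i=14: I-S = 16 → Q
  i=15: S-X = 21 → V
  i=16: M-V = 17 → R
  i=17: G-U = 12 → M
  i=18: D-N = 16 → Q
  shifts repeat with period 4: RMQV

RMQV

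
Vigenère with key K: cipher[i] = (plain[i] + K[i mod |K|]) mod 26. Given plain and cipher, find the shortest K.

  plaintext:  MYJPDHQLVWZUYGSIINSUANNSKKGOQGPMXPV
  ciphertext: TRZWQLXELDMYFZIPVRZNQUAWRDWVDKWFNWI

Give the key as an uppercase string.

HTQHNE

  i= 0: T-M =  7 → H
  i= 1: R-Y = 19 → T
  i= 2: Z-J = 16 → Q
  i= 3: W-P =  7 → H
  i= 4: Q-D = 13 → N
  i= 5: L-H =  4 → E
  i= 6: X-Q =  7 → H
  i= 7: E-L = 19 → T
  i= 8: L-V = 16 → Q
  i= 9: D-W =  7 → H
  i=10: M-Z = 13 → N
  i=11: Y-U =  4 → E
  i=12: F-Y =  7 → H
  i=13: Z-G = 19 → T
  i=14: I-S = 16 → Q
  i=15: P-I =  7 → H
  i=16: V-I = 13 → N
  i=17: R-N =  4 → E
  i=18: Z-S =  7 → H
  i=19: N-U = 19 → T
  i=20: Q-A = 16 → Q
  i=21: U-N =  7 → H
  i=22: A-N = 13 → N
  i=23: W-S =  4 → E
  i=24: R-K =  7 → H
  i=25: D-K = 19 → T
  i=26: W-G = 16 → Q
  i=27: V-O =  7 → H
  i=28: D-Q = 13 → N
  i=29: K-G =  4 → E
  i=30: W-P =  7 → H
  i=31: F-M = 19 → T
  i=32: N-X = 16 → Q
  i=33: W-P =  7 → H
  i=34: I-V = 13 → N
  shifts repeat with period 6: HTQHNE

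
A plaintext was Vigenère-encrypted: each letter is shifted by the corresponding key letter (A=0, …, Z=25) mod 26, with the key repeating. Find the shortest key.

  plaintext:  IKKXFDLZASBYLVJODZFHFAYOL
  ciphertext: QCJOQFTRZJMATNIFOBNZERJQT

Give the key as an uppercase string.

ISZRLC

  i= 0: Q-I =  8 → I
  i= 1: C-K = 18 → S
  i= 2: J-K = 25 → Z
  i= 3: O-X = 17 → R
  i= 4: Q-F = 11 → L
  i= 5: F-D =  2 → C
  i= 6: T-L =  8 → I
  i= 7: R-Z = 18 → S
  i= 8: Z-A = 25 → Z
  i= 9: J-S = 17 → R
  i=10: M-B = 11 → L
  i=11: A-Y =  2 → C
  i=12: T-L =  8 → I
  i=13: N-V = 18 → S
  i=14: I-J = 25 → Z
  i=15: F-O = 17 → R
  i=16: O-D = 11 → L
  i=17: B-Z =  2 → C
  i=18: N-F =  8 → I
  i=19: Z-H = 18 → S
  i=20: E-F = 25 → Z
  i=21: R-A = 17 → R
  i=22: J-Y = 11 → L
  i=23: Q-O =  2 → C
  i=24: T-L =  8 → I
  shifts repeat with period 6: ISZRLC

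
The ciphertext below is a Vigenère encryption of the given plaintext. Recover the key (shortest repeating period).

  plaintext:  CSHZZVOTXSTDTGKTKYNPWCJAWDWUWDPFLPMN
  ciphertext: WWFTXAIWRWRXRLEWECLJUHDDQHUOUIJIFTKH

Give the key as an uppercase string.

UEYUYFUD

  i= 0: W-C = 20 → U
  i= 1: W-S =  4 → E
  i= 2: F-H = 24 → Y
  i= 3: T-Z = 20 → U
  i= 4: X-Z = 24 → Y
  i= 5: A-V =  5 → F
  i= 6: I-O = 20 → U
  i= 7: W-T =  3 → D
  i= 8: R-X = 20 → U
  i= 9: W-S =  4 → E
  i=10: R-T = 24 → Y
  i=11: X-D = 20 → U
  i=12: R-T = 24 → Y
  i=13: L-G =  5 → F
  i=14: E-K = 20 → U
  i=15: W-T =  3 → D
  i=16: E-K = 20 → U
  i=17: C-Y =  4 → E
  i=18: L-N = 24 → Y
  i=19: J-P = 20 → U
  i=20: U-W = 24 → Y
  i=21: H-C =  5 → F
  i=22: D-J = 20 → U
  i=23: D-A =  3 → D
  i=24: Q-W = 20 → U
  i=25: H-D =  4 → E
  i=26: U-W = 24 → Y
  i=27: O-U = 20 → U
  i=28: U-W = 24 → Y
  i=29: I-D =  5 → F
  i=30: J-P = 20 → U
  i=31: I-F =  3 → D
  i=32: F-L = 20 → U
  i=33: T-P =  4 → E
  i=34: K-M = 24 → Y
  i=35: H-N = 20 → U
  shifts repeat with period 8: UEYUYFUD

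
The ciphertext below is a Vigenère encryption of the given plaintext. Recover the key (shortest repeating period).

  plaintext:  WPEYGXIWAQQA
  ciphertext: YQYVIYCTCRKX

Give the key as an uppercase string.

CBUX

  i= 0: Y-W =  2 → C
  i= 1: Q-P =  1 → B
  i= 2: Y-E = 20 → U
  i= 3: V-Y = 23 → X
  i= 4: I-G =  2 → C
  i= 5: Y-X =  1 → B
  i= 6: C-I = 20 → U
  i= 7: T-W = 23 → X
  i= 8: C-A =  2 → C
  i= 9: R-Q =  1 → B
  i=10: K-Q = 20 → U
  i=11: X-A = 23 → X
  shifts repeat with period 4: CBUX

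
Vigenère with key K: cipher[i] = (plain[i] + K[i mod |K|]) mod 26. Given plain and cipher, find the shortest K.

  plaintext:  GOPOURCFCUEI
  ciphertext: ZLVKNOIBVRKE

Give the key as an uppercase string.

TXGW

  i= 0: Z-G = 19 → T
  i= 1: L-O = 23 → X
  i= 2: V-P =  6 → G
  i= 3: K-O = 22 → W
  i= 4: N-U = 19 → T
  i= 5: O-R = 23 → X
  i= 6: I-C =  6 → G
  i= 7: B-F = 22 → W
  i= 8: V-C = 19 → T
  i= 9: R-U = 23 → X
  i=10: K-E =  6 → G
  i=11: E-I = 22 → W
  shifts repeat with period 4: TXGW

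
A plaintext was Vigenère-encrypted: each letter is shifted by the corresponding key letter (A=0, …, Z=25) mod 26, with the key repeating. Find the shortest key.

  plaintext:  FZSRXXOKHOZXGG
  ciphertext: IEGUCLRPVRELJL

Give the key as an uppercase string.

DFO

  i= 0: I-F =  3 → D
  i= 1: E-Z =  5 → F
  i= 2: G-S = 14 → O
  i= 3: U-R =  3 → D
  i= 4: C-X =  5 → F
  i= 5: L-X = 14 → O
  i= 6: R-O =  3 → D
  i= 7: P-K =  5 → F
  i= 8: V-H = 14 → O
  i= 9: R-O =  3 → D
  i=10: E-Z =  5 → F
  i=11: L-X = 14 → O
  i=12: J-G =  3 → D
  i=13: L-G =  5 → F
  shifts repeat with period 3: DFO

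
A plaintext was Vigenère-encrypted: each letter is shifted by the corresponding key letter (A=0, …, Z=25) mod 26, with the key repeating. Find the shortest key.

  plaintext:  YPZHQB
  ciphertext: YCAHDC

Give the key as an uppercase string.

ANB

  i= 0: Y-Y =  0 → A
  i= 1: C-P = 13 → N
  i= 2: A-Z =  1 → B
  i= 3: H-H =  0 → A
  i= 4: D-Q = 13 → N
  i= 5: C-B =  1 → B
  shifts repeat with period 3: ANB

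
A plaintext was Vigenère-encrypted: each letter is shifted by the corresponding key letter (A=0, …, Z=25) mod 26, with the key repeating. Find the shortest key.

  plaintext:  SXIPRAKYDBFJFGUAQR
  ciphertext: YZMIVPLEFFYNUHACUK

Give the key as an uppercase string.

GCETEPB

  i= 0: Y-S =  6 → G
  i= 1: Z-X =  2 → C
  i= 2: M-I =  4 → E
  i= 3: I-P = 19 → T
  i= 4: V-R =  4 → E
  i= 5: P-A = 15 → P
  i= 6: L-K =  1 → B
  i= 7: E-Y =  6 → G
  i= 8: F-D =  2 → C
  i= 9: F-B =  4 → E
  i=10: Y-F = 19 → T
  i=11: N-J =  4 → E
  i=12: U-F = 15 → P
  i=13: H-G =  1 → B
  i=14: A-U =  6 → G
  i=15: C-A =  2 → C
  i=16: U-Q =  4 → E
  i=17: K-R = 19 → T
  shifts repeat with period 7: GCETEPB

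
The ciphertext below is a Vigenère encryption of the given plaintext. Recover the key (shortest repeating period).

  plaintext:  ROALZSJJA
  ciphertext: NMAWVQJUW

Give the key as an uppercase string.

  i= 0: N-R = 22 → W
  i= 1: M-O = 24 → Y
  i= 2: A-A =  0 → A
  i= 3: W-L = 11 → L
  i= 4: V-Z = 22 → W
  i= 5: Q-S = 24 → Y
  i= 6: J-J =  0 → A
  i= 7: U-J = 11 → L
  i= 8: W-A = 22 → W
  shifts repeat with period 4: WYAL

WYAL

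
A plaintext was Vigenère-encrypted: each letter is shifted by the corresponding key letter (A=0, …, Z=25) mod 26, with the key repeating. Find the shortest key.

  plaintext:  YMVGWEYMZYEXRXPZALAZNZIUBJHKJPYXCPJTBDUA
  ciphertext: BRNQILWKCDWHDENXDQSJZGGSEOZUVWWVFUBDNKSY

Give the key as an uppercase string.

  i= 0: B-Y =  3 → D
  i= 1: R-M =  5 → F
  i= 2: N-V = 18 → S
  i= 3: Q-G = 10 → K
  i= 4: I-W = 12 → M
  i= 5: L-E =  7 → H
  i= 6: W-Y = 24 → Y
  i= 7: K-M = 24 → Y
  i= 8: C-Z =  3 → D
  i= 9: D-Y =  5 → F
  i=10: W-E = 18 → S
  i=11: H-X = 10 → K
  i=12: D-R = 12 → M
  i=13: E-X =  7 → H
  i=14: N-P = 24 → Y
  i=15: X-Z = 24 → Y
  i=16: D-A =  3 → D
  i=17: Q-L =  5 → F
  i=18: S-A = 18 → S
  i=19: J-Z = 10 → K
  i=20: Z-N = 12 → M
  i=21: G-Z =  7 → H
  i=22: G-I = 24 → Y
  i=23: S-U = 24 → Y
  i=24: E-B =  3 → D
  i=25: O-J =  5 → F
  i=26: Z-H = 18 → S
  i=27: U-K = 10 → K
  i=28: V-J = 12 → M
  i=29: W-P =  7 → H
  i=30: W-Y = 24 → Y
  i=31: V-X = 24 → Y
  i=32: F-C =  3 → D
  i=33: U-P =  5 → F
  i=34: B-J = 18 → S
  i=35: D-T = 10 → K
  i=36: N-B = 12 → M
  i=37: K-D =  7 → H
  i=38: S-U = 24 → Y
  i=39: Y-A = 24 → Y
  shifts repeat with period 8: DFSKMHYY

DFSKMHYY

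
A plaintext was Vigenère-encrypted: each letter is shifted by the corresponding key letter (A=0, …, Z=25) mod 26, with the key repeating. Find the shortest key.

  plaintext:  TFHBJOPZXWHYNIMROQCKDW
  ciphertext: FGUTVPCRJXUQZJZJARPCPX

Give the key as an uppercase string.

MBNS

  i= 0: F-T = 12 → M
  i= 1: G-F =  1 → B
  i= 2: U-H = 13 → N
  i= 3: T-B = 18 → S
  i= 4: V-J = 12 → M
  i= 5: P-O =  1 → B
  i= 6: C-P = 13 → N
  i= 7: R-Z = 18 → S
  i= 8: J-X = 12 → M
  i= 9: X-W =  1 → B
  i=10: U-H = 13 → N
  i=11: Q-Y = 18 → S
  i=12: Z-N = 12 → M
  i=13: J-I =  1 → B
  i=14: Z-M = 13 → N
  i=15: J-R = 18 → S
  i=16: A-O = 12 → M
  i=17: R-Q =  1 → B
  i=18: P-C = 13 → N
  i=19: C-K = 18 → S
  i=20: P-D = 12 → M
  i=21: X-W =  1 → B
  shifts repeat with period 4: MBNS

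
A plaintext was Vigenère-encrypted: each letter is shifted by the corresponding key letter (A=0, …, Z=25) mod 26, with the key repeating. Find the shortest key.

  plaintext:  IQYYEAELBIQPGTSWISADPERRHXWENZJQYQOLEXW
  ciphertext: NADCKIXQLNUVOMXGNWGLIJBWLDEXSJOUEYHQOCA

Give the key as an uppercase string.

FKFEGIT

  i= 0: N-I =  5 → F
  i= 1: A-Q = 10 → K
  i= 2: D-Y =  5 → F
  i= 3: C-Y =  4 → E
  i= 4: K-E =  6 → G
  i= 5: I-A =  8 → I
  i= 6: X-E = 19 → T
  i= 7: Q-L =  5 → F
  i= 8: L-B = 10 → K
  i= 9: N-I =  5 → F
  i=10: U-Q =  4 → E
  i=11: V-P =  6 → G
  i=12: O-G =  8 → I
  i=13: M-T = 19 → T
  i=14: X-S =  5 → F
  i=15: G-W = 10 → K
  i=16: N-I =  5 → F
  i=17: W-S =  4 → E
  i=18: G-A =  6 → G
  i=19: L-D =  8 → I
  i=20: I-P = 19 → T
  i=21: J-E =  5 → F
  i=22: B-R = 10 → K
  i=23: W-R =  5 → F
  i=24: L-H =  4 → E
  i=25: D-X =  6 → G
  i=26: E-W =  8 → I
  i=27: X-E = 19 → T
  i=28: S-N =  5 → F
  i=29: J-Z = 10 → K
  i=30: O-J =  5 → F
  i=31: U-Q =  4 → E
  i=32: E-Y =  6 → G
  i=33: Y-Q =  8 → I
  i=34: H-O = 19 → T
  i=35: Q-L =  5 → F
  i=36: O-E = 10 → K
  i=37: C-X =  5 → F
  i=38: A-W =  4 → E
  shifts repeat with period 7: FKFEGIT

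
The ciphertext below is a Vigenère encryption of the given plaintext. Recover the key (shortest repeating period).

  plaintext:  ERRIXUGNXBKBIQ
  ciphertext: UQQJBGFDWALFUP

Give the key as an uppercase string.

QZZBEMZ

  i= 0: U-E = 16 → Q
  i= 1: Q-R = 25 → Z
  i= 2: Q-R = 25 → Z
  i= 3: J-I =  1 → B
  i= 4: B-X =  4 → E
  i= 5: G-U = 12 → M
  i= 6: F-G = 25 → Z
  i= 7: D-N = 16 → Q
  i= 8: W-X = 25 → Z
  i= 9: A-B = 25 → Z
  i=10: L-K =  1 → B
  i=11: F-B =  4 → E
  i=12: U-I = 12 → M
  i=13: P-Q = 25 → Z
  shifts repeat with period 7: QZZBEMZ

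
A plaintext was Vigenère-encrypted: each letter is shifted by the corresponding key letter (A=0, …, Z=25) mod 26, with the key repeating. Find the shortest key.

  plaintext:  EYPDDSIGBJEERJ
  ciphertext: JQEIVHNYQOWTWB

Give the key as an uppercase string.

  i= 0: J-E =  5 → F
  i= 1: Q-Y = 18 → S
  i= 2: E-P = 15 → P
  i= 3: I-D =  5 → F
  i= 4: V-D = 18 → S
  i= 5: H-S = 15 → P
  i= 6: N-I =  5 → F
  i= 7: Y-G = 18 → S
  i= 8: Q-B = 15 → P
  i= 9: O-J =  5 → F
  i=10: W-E = 18 → S
  i=11: T-E = 15 → P
  i=12: W-R =  5 → F
  i=13: B-J = 18 → S
  shifts repeat with period 3: FSP

FSP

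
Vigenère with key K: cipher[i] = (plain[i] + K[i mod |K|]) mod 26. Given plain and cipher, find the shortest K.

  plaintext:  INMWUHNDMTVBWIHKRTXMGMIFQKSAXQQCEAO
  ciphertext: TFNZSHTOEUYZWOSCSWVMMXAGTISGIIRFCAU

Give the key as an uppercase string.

  i= 0: T-I = 11 → L
  i= 1: F-N = 18 → S
  i= 2: N-M =  1 → B
  i= 3: Z-W =  3 → D
  i= 4: S-U = 24 → Y
  i= 5: H-H =  0 → A
  i= 6: T-N =  6 → G
  i= 7: O-D = 11 → L
  i= 8: E-M = 18 → S
  i= 9: U-T =  1 → B
  i=10: Y-V =  3 → D
  i=11: Z-B = 24 → Y
  i=12: W-W =  0 → A
  i=13: O-I =  6 → G
  i=14: S-H = 11 → L
  i=15: C-K = 18 → S
  i=16: S-R =  1 → B
  i=17: W-T =  3 → D
  i=18: V-X = 24 → Y
  i=19: M-M =  0 → A
  i=20: M-G =  6 → G
  i=21: X-M = 11 → L
  i=22: A-I = 18 → S
  i=23: G-F =  1 → B
  i=24: T-Q =  3 → D
  i=25: I-K = 24 → Y
  i=26: S-S =  0 → A
  i=27: G-A =  6 → G
  i=28: I-X = 11 → L
  i=29: I-Q = 18 → S
  i=30: R-Q =  1 → B
  i=31: F-C =  3 → D
  i=32: C-E = 24 → Y
  i=33: A-A =  0 → A
  i=34: U-O =  6 → G
  shifts repeat with period 7: LSBDYAG

LSBDYAG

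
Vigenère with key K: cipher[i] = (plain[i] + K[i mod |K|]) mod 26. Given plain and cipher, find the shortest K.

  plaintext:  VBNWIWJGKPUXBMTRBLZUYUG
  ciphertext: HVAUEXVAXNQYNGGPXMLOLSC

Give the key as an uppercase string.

  i= 0: H-V = 12 → M
  i= 1: V-B = 20 → U
  i= 2: A-N = 13 → N
  i= 3: U-W = 24 → Y
  i= 4: E-I = 22 → W
  i= 5: X-W =  1 → B
  i= 6: V-J = 12 → M
  i= 7: A-G = 20 → U
  i= 8: X-K = 13 → N
  i= 9: N-P = 24 → Y
  i=10: Q-U = 22 → W
  i=11: Y-X =  1 → B
  i=12: N-B = 12 → M
  i=13: G-M = 20 → U
  i=14: G-T = 13 → N
  i=15: P-R = 24 → Y
  i=16: X-B = 22 → W
  i=17: M-L =  1 → B
  i=18: L-Z = 12 → M
  i=19: O-U = 20 → U
  i=20: L-Y = 13 → N
  i=21: S-U = 24 → Y
  i=22: C-G = 22 → W
  shifts repeat with period 6: MUNYWB

MUNYWB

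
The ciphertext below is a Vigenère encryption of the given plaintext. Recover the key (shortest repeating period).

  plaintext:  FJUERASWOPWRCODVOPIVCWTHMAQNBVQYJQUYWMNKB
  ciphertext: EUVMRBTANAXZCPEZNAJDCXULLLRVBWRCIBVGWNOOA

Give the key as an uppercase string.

  i= 0: E-F = 25 → Z
  i= 1: U-J = 11 → L
  i= 2: V-U =  1 → B
  i= 3: M-E =  8 → I
  i= 4: R-R =  0 → A
  i= 5: B-A =  1 → B
  i= 6: T-S =  1 → B
  i= 7: A-W =  4 → E
  i= 8: N-O = 25 → Z
  i= 9: A-P = 11 → L
  i=10: X-W =  1 → B
  i=11: Z-R =  8 → I
  i=12: C-C =  0 → A
  i=13: P-O =  1 → B
  i=14: E-D =  1 → B
  i=15: Z-V =  4 → E
  i=16: N-O = 25 → Z
  i=17: A-P = 11 → L
  i=18: J-I =  1 → B
  i=19: D-V =  8 → I
  i=20: C-C =  0 → A
  i=21: X-W =  1 → B
  i=22: U-T =  1 → B
  i=23: L-H =  4 → E
  i=24: L-M = 25 → Z
  i=25: L-A = 11 → L
  i=26: R-Q =  1 → B
  i=27: V-N =  8 → I
  i=28: B-B =  0 → A
  i=29: W-V =  1 → B
  i=30: R-Q =  1 → B
  i=31: C-Y =  4 → E
  i=32: I-J = 25 → Z
  i=33: B-Q = 11 → L
  i=34: V-U =  1 → B
  i=35: G-Y =  8 → I
  i=36: W-W =  0 → A
  i=37: N-M =  1 → B
  i=38: O-N =  1 → B
  i=39: O-K =  4 → E
  i=40: A-B = 25 → Z
  shifts repeat with period 8: ZLBIABBE

ZLBIABBE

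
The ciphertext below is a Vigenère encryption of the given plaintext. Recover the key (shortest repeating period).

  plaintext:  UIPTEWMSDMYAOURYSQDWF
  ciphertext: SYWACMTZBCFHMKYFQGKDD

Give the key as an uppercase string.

  i= 0: S-U = 24 → Y
  i= 1: Y-I = 16 → Q
  i= 2: W-P =  7 → H
  i= 3: A-T =  7 → H
  i= 4: C-E = 24 → Y
  i= 5: M-W = 16 → Q
  i= 6: T-M =  7 → H
  i= 7: Z-S =  7 → H
  i= 8: B-D = 24 → Y
  i= 9: C-M = 16 → Q
  i=10: F-Y =  7 → H
  i=11: H-A =  7 → H
  i=12: M-O = 24 → Y
  i=13: K-U = 16 → Q
  i=14: Y-R =  7 → H
  i=15: F-Y =  7 → H
  i=16: Q-S = 24 → Y
  i=17: G-Q = 16 → Q
  i=18: K-D =  7 → H
  i=19: D-W =  7 → H
  i=20: D-F = 24 → Y
  shifts repeat with period 4: YQHH

YQHH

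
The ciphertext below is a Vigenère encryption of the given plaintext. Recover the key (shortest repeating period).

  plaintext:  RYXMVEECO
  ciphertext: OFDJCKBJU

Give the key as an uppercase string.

XHG

  i= 0: O-R = 23 → X
  i= 1: F-Y =  7 → H
  i= 2: D-X =  6 → G
  i= 3: J-M = 23 → X
  i= 4: C-V =  7 → H
  i= 5: K-E =  6 → G
  i= 6: B-E = 23 → X
  i= 7: J-C =  7 → H
  i= 8: U-O =  6 → G
  shifts repeat with period 3: XHG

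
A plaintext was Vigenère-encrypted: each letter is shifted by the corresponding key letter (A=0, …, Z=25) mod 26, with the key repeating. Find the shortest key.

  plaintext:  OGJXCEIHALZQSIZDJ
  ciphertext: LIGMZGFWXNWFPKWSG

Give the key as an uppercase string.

  i= 0: L-O = 23 → X
  i= 1: I-G =  2 → C
  i= 2: G-J = 23 → X
  i= 3: M-X = 15 → P
  i= 4: Z-C = 23 → X
  i= 5: G-E =  2 → C
  i= 6: F-I = 23 → X
  i= 7: W-H = 15 → P
  i= 8: X-A = 23 → X
  i= 9: N-L =  2 → C
  i=10: W-Z = 23 → X
  i=11: F-Q = 15 → P
  i=12: P-S = 23 → X
  i=13: K-I =  2 → C
  i=14: W-Z = 23 → X
  i=15: S-D = 15 → P
  i=16: G-J = 23 → X
  shifts repeat with period 4: XCXP

XCXP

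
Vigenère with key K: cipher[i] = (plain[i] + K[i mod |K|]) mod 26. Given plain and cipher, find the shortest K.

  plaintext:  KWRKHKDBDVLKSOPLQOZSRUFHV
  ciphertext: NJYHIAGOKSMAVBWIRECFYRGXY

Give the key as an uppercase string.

  i= 0: N-K =  3 → D
  i= 1: J-W = 13 → N
  i= 2: Y-R =  7 → H
  i= 3: H-K = 23 → X
  i= 4: I-H =  1 → B
  i= 5: A-K = 16 → Q
  i= 6: G-D =  3 → D
  i= 7: O-B = 13 → N
  i= 8: K-D =  7 → H
  i= 9: S-V = 23 → X
  i=10: M-L =  1 → B
  i=11: A-K = 16 → Q
  i=12: V-S =  3 → D
  i=13: B-O = 13 → N
  i=14: W-P =  7 → H
  i=15: I-L = 23 → X
  i=16: R-Q =  1 → B
  i=17: E-O = 16 → Q
  i=18: C-Z =  3 → D
  i=19: F-S = 13 → N
  i=20: Y-R =  7 → H
  i=21: R-U = 23 → X
  i=22: G-F =  1 → B
  i=23: X-H = 16 → Q
  i=24: Y-V =  3 → D
  shifts repeat with period 6: DNHXBQ

DNHXBQ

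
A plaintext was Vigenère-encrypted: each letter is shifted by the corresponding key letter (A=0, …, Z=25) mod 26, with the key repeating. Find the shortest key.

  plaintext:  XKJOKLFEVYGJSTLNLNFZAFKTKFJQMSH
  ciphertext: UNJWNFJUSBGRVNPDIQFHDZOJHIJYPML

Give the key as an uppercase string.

XDAIDUEQ

  i= 0: U-X = 23 → X
  i= 1: N-K =  3 → D
  i= 2: J-J =  0 → A
  i= 3: W-O =  8 → I
  i= 4: N-K =  3 → D
  i= 5: F-L = 20 → U
  i= 6: J-F =  4 → E
  i= 7: U-E = 16 → Q
  i= 8: S-V = 23 → X
  i= 9: B-Y =  3 → D
  i=10: G-G =  0 → A
  i=11: R-J =  8 → I
  i=12: V-S =  3 → D
  i=13: N-T = 20 → U
  i=14: P-L =  4 → E
  i=15: D-N = 16 → Q
  i=16: I-L = 23 → X
  i=17: Q-N =  3 → D
  i=18: F-F =  0 → A
  i=19: H-Z =  8 → I
  i=20: D-A =  3 → D
  i=21: Z-F = 20 → U
  i=22: O-K =  4 → E
  i=23: J-T = 16 → Q
  i=24: H-K = 23 → X
  i=25: I-F =  3 → D
  i=26: J-J =  0 → A
  i=27: Y-Q =  8 → I
  i=28: P-M =  3 → D
  i=29: M-S = 20 → U
  i=30: L-H =  4 → E
  shifts repeat with period 8: XDAIDUEQ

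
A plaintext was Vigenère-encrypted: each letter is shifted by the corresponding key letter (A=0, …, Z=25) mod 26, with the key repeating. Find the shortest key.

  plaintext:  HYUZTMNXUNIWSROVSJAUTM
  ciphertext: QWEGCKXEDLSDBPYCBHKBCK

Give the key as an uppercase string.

  i= 0: Q-H =  9 → J
  i= 1: W-Y = 24 → Y
  i= 2: E-U = 10 → K
  i= 3: G-Z =  7 → H
  i= 4: C-T =  9 → J
  i= 5: K-M = 24 → Y
  i= 6: X-N = 10 → K
  i= 7: E-X =  7 → H
  i= 8: D-U =  9 → J
  i= 9: L-N = 24 → Y
  i=10: S-I = 10 → K
  i=11: D-W =  7 → H
  i=12: B-S =  9 → J
  i=13: P-R = 24 → Y
  i=14: Y-O = 10 → K
  i=15: C-V =  7 → H
  i=16: B-S =  9 → J
  i=17: H-J = 24 → Y
  i=18: K-A = 10 → K
  i=19: B-U =  7 → H
  i=20: C-T =  9 → J
  i=21: K-M = 24 → Y
  shifts repeat with period 4: JYKH

JYKH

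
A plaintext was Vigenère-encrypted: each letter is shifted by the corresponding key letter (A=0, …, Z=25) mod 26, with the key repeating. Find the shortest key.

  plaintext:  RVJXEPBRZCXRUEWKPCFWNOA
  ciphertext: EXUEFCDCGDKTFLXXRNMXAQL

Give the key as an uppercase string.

NCLHB

  i= 0: E-R = 13 → N
  i= 1: X-V =  2 → C
  i= 2: U-J = 11 → L
  i= 3: E-X =  7 → H
  i= 4: F-E =  1 → B
  i= 5: C-P = 13 → N
  i= 6: D-B =  2 → C
  i= 7: C-R = 11 → L
  i= 8: G-Z =  7 → H
  i= 9: D-C =  1 → B
  i=10: K-X = 13 → N
  i=11: T-R =  2 → C
  i=12: F-U = 11 → L
  i=13: L-E =  7 → H
  i=14: X-W =  1 → B
  i=15: X-K = 13 → N
  i=16: R-P =  2 → C
  i=17: N-C = 11 → L
  i=18: M-F =  7 → H
  i=19: X-W =  1 → B
  i=20: A-N = 13 → N
  i=21: Q-O =  2 → C
  i=22: L-A = 11 → L
  shifts repeat with period 5: NCLHB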